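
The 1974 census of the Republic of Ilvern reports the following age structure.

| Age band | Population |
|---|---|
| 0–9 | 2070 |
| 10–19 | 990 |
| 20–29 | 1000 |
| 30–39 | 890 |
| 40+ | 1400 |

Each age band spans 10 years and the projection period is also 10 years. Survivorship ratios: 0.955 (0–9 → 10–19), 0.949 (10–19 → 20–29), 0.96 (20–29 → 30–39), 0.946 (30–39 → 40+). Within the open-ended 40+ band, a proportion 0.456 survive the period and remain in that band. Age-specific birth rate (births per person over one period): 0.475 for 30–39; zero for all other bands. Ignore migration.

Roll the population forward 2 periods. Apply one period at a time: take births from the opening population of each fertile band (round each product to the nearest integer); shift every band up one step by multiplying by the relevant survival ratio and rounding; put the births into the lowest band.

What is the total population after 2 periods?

Numbering the bands 1..5 from youngest to oldest:
After projecting period 1:
Births: 890 × 0.475 = 423
Band 2: 2070 × 0.955 = 1977
Band 3: 990 × 0.949 = 940
Band 4: 1000 × 0.96 = 960
Band 5: 890 × 0.946 + 1400 × 0.456 = 842 + 638 = 1480
Giving 423 / 1977 / 940 / 960 / 1480.
After projecting period 2:
Births: 960 × 0.475 = 456
Band 2: 423 × 0.955 = 404
Band 3: 1977 × 0.949 = 1876
Band 4: 940 × 0.96 = 902
Band 5: 960 × 0.946 + 1480 × 0.456 = 908 + 675 = 1583
Giving 456 / 404 / 1876 / 902 / 1583.
Total after period 2: 456 + 404 + 1876 + 902 + 1583 = 5221

5221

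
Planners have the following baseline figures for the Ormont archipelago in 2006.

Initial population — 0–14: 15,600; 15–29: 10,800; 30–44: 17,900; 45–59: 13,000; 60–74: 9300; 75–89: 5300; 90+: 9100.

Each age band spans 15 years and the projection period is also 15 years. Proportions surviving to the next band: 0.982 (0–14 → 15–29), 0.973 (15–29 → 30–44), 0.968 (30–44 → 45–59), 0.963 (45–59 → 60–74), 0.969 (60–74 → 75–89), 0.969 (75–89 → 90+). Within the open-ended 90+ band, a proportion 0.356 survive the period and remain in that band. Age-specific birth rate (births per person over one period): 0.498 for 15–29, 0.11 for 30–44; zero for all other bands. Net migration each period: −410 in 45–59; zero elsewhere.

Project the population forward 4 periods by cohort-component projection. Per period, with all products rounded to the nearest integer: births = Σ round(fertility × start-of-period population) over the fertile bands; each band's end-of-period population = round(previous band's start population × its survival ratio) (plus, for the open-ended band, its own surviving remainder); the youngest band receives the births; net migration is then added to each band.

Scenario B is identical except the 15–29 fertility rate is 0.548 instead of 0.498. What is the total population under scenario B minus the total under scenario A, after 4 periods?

2772

— Period 1 —
Births: 10800 × 0.498 = 5378 ; 17900 × 0.11 = 1969 — total 7347
15–29: 15600 × 0.982 = 15319
30–44: 10800 × 0.973 = 10508
45–59: 17900 × 0.968 = 17327
60–74: 13000 × 0.963 = 12519
75–89: 9300 × 0.969 = 9012
90+: 5300 × 0.969 + 9100 × 0.356 = 5136 + 3240 = 8376
Net migration: 45–59 − 410 → 16917
Population now: 0–14=7347, 15–29=15319, 30–44=10508, 45–59=16917, 60–74=12519, 75–89=9012, 90+=8376
— Period 2 —
Births: 15319 × 0.498 = 7629 ; 10508 × 0.11 = 1156 — total 8785
15–29: 7347 × 0.982 = 7215
30–44: 15319 × 0.973 = 14905
45–59: 10508 × 0.968 = 10172
60–74: 16917 × 0.963 = 16291
75–89: 12519 × 0.969 = 12131
90+: 9012 × 0.969 + 8376 × 0.356 = 8733 + 2982 = 11715
Net migration: 45–59 − 410 → 9762
Population now: 0–14=8785, 15–29=7215, 30–44=14905, 45–59=9762, 60–74=16291, 75–89=12131, 90+=11715
— Period 3 —
Births: 7215 × 0.498 = 3593 ; 14905 × 0.11 = 1640 — total 5233
15–29: 8785 × 0.982 = 8627
30–44: 7215 × 0.973 = 7020
45–59: 14905 × 0.968 = 14428
60–74: 9762 × 0.963 = 9401
75–89: 16291 × 0.969 = 15786
90+: 12131 × 0.969 + 11715 × 0.356 = 11755 + 4171 = 15926
Net migration: 45–59 − 410 → 14018
Population now: 0–14=5233, 15–29=8627, 30–44=7020, 45–59=14018, 60–74=9401, 75–89=15786, 90+=15926
— Period 4 —
Births: 8627 × 0.498 = 4296 ; 7020 × 0.11 = 772 — total 5068
15–29: 5233 × 0.982 = 5139
30–44: 8627 × 0.973 = 8394
45–59: 7020 × 0.968 = 6795
60–74: 14018 × 0.963 = 13499
75–89: 9401 × 0.969 = 9110
90+: 15786 × 0.969 + 15926 × 0.356 = 15297 + 5670 = 20967
Net migration: 45–59 − 410 → 6385
Population now: 0–14=5068, 15–29=5139, 30–44=8394, 45–59=6385, 60–74=13499, 75–89=9110, 90+=20967
Scenario A total after 4 periods: 68562
Scenario B projection —
— Period 1 —
Births: 10800 × 0.548 = 5918 ; 17900 × 0.11 = 1969 — total 7887
15–29: 15600 × 0.982 = 15319
30–44: 10800 × 0.973 = 10508
45–59: 17900 × 0.968 = 17327
60–74: 13000 × 0.963 = 12519
75–89: 9300 × 0.969 = 9012
90+: 5300 × 0.969 + 9100 × 0.356 = 5136 + 3240 = 8376
Net migration: 45–59 − 410 → 16917
Population now: 0–14=7887, 15–29=15319, 30–44=10508, 45–59=16917, 60–74=12519, 75–89=9012, 90+=8376
— Period 2 —
Births: 15319 × 0.548 = 8395 ; 10508 × 0.11 = 1156 — total 9551
15–29: 7887 × 0.982 = 7745
30–44: 15319 × 0.973 = 14905
45–59: 10508 × 0.968 = 10172
60–74: 16917 × 0.963 = 16291
75–89: 12519 × 0.969 = 12131
90+: 9012 × 0.969 + 8376 × 0.356 = 8733 + 2982 = 11715
Net migration: 45–59 − 410 → 9762
Population now: 0–14=9551, 15–29=7745, 30–44=14905, 45–59=9762, 60–74=16291, 75–89=12131, 90+=11715
— Period 3 —
Births: 7745 × 0.548 = 4244 ; 14905 × 0.11 = 1640 — total 5884
15–29: 9551 × 0.982 = 9379
30–44: 7745 × 0.973 = 7536
45–59: 14905 × 0.968 = 14428
60–74: 9762 × 0.963 = 9401
75–89: 16291 × 0.969 = 15786
90+: 12131 × 0.969 + 11715 × 0.356 = 11755 + 4171 = 15926
Net migration: 45–59 − 410 → 14018
Population now: 0–14=5884, 15–29=9379, 30–44=7536, 45–59=14018, 60–74=9401, 75–89=15786, 90+=15926
— Period 4 —
Births: 9379 × 0.548 = 5140 ; 7536 × 0.11 = 829 — total 5969
15–29: 5884 × 0.982 = 5778
30–44: 9379 × 0.973 = 9126
45–59: 7536 × 0.968 = 7295
60–74: 14018 × 0.963 = 13499
75–89: 9401 × 0.969 = 9110
90+: 15786 × 0.969 + 15926 × 0.356 = 15297 + 5670 = 20967
Net migration: 45–59 − 410 → 6885
Population now: 0–14=5969, 15–29=5778, 30–44=9126, 45–59=6885, 60–74=13499, 75–89=9110, 90+=20967
Scenario B total after 4 periods: 71334
Difference B − A = 71334 − 68562 = 2772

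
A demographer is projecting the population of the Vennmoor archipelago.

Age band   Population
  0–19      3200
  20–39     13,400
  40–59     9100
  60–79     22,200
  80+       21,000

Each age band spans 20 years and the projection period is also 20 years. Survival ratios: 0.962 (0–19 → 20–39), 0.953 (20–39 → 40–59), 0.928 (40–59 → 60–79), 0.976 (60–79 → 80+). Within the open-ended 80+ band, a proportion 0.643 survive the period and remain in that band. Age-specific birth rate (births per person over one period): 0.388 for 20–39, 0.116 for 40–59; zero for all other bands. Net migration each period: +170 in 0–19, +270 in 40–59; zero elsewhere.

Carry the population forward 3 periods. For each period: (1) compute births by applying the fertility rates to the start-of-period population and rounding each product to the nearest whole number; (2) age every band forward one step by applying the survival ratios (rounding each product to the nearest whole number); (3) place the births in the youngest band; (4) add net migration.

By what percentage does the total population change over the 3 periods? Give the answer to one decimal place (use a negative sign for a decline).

(Groups numbered youngest = 1 to oldest = 5.)
Period 1.
Births: 13400 × 0.388 = 5199, 9100 × 0.116 = 1056 — total 6255
Group 2: 3200 × 0.962 = 3078
Group 3: 13400 × 0.953 = 12770
Group 4: 9100 × 0.928 = 8445
Group 5: 22200 × 0.976 + 21000 × 0.643 = 21667 + 13503 = 35170
Net migration: Group 1 + 170 → 6425; Group 3 + 270 → 13040
Giving 6425 / 3078 / 13040 / 8445 / 35170.
Period 2.
Births: 3078 × 0.388 = 1194, 13040 × 0.116 = 1513 — total 2707
Group 2: 6425 × 0.962 = 6181
Group 3: 3078 × 0.953 = 2933
Group 4: 13040 × 0.928 = 12101
Group 5: 8445 × 0.976 + 35170 × 0.643 = 8242 + 22614 = 30856
Net migration: Group 1 + 170 → 2877; Group 3 + 270 → 3203
Giving 2877 / 6181 / 3203 / 12101 / 30856.
Period 3.
Births: 6181 × 0.388 = 2398, 3203 × 0.116 = 372 — total 2770
Group 2: 2877 × 0.962 = 2768
Group 3: 6181 × 0.953 = 5890
Group 4: 3203 × 0.928 = 2972
Group 5: 12101 × 0.976 + 30856 × 0.643 = 11811 + 19840 = 31651
Net migration: Group 1 + 170 → 2940; Group 3 + 270 → 6160
Giving 2940 / 2768 / 6160 / 2972 / 31651.
Total: 68900 → 46491; change = -22409; percentage change = -32.5%

-32.5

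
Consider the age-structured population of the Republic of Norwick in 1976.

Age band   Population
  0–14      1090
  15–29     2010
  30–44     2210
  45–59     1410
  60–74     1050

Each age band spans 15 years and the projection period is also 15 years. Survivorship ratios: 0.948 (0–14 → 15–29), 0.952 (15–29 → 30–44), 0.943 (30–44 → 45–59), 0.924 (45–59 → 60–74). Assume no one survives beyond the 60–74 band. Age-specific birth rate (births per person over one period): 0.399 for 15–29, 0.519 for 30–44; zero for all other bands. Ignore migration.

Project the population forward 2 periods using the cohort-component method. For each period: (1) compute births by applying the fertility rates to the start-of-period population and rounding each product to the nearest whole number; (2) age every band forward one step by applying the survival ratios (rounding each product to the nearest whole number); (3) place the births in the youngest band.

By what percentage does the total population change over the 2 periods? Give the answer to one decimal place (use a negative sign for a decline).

[period 1]
Births: 2010 × 0.399 = 802 ; 2210 × 0.519 = 1147 ⇒ total 1949
15–29: 1090 × 0.948 = 1033
30–44: 2010 × 0.952 = 1914
45–59: 2210 × 0.943 = 2084
60–74: 1410 × 0.924 = 1303
→ [1949, 1033, 1914, 2084, 1303]
[period 2]
Births: 1033 × 0.399 = 412 ; 1914 × 0.519 = 993 ⇒ total 1405
15–29: 1949 × 0.948 = 1848
30–44: 1033 × 0.952 = 983
45–59: 1914 × 0.943 = 1805
60–74: 2084 × 0.924 = 1926
→ [1405, 1848, 983, 1805, 1926]
Total: 7770 → 7967; change = 197; percentage change = 2.5%

2.5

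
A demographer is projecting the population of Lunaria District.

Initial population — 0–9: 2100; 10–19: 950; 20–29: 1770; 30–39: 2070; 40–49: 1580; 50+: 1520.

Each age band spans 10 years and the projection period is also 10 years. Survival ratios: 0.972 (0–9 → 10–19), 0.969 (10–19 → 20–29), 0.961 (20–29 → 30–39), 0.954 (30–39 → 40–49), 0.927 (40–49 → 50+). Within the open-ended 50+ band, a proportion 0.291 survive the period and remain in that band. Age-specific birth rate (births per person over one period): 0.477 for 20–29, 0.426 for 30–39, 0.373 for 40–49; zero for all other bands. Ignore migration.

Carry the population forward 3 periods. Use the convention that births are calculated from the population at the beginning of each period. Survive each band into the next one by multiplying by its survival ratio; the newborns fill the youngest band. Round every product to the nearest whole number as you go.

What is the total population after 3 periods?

10898

Period 1:
Births: 1770 × 0.477 = 844 ; 2070 × 0.426 = 882 ; 1580 × 0.373 = 589 ⇒ total 2315
10–19: 2100 × 0.972 = 2041
20–29: 950 × 0.969 = 921
30–39: 1770 × 0.961 = 1701
40–49: 2070 × 0.954 = 1975
50+: 1580 × 0.927 + 1520 × 0.291 = 1465 + 442 = 1907
Population now: 0–9=2315, 10–19=2041, 20–29=921, 30–39=1701, 40–49=1975, 50+=1907
Period 2:
Births: 921 × 0.477 = 439 ; 1701 × 0.426 = 725 ; 1975 × 0.373 = 737 ⇒ total 1901
10–19: 2315 × 0.972 = 2250
20–29: 2041 × 0.969 = 1978
30–39: 921 × 0.961 = 885
40–49: 1701 × 0.954 = 1623
50+: 1975 × 0.927 + 1907 × 0.291 = 1831 + 555 = 2386
Population now: 0–9=1901, 10–19=2250, 20–29=1978, 30–39=885, 40–49=1623, 50+=2386
Period 3:
Births: 1978 × 0.477 = 944 ; 885 × 0.426 = 377 ; 1623 × 0.373 = 605 ⇒ total 1926
10–19: 1901 × 0.972 = 1848
20–29: 2250 × 0.969 = 2180
30–39: 1978 × 0.961 = 1901
40–49: 885 × 0.954 = 844
50+: 1623 × 0.927 + 2386 × 0.291 = 1505 + 694 = 2199
Population now: 0–9=1926, 10–19=1848, 20–29=2180, 30–39=1901, 40–49=844, 50+=2199
Total after period 3: 1926 + 1848 + 2180 + 1901 + 844 + 2199 = 10898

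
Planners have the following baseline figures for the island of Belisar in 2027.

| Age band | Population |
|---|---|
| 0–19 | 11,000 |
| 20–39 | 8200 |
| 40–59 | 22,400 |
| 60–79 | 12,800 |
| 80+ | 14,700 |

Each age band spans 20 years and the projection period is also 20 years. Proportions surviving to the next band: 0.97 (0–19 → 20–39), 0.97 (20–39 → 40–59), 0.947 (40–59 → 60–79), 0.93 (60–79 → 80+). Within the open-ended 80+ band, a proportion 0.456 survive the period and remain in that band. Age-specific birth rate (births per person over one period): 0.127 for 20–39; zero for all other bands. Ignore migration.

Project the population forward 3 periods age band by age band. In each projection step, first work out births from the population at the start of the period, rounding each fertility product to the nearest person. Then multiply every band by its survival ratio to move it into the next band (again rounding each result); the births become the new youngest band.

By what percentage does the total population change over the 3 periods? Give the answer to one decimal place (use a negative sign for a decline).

-53.6

Period 1:
Births: 8200 × 0.127 = 1041
20–39: 11000 × 0.97 = 10670
40–59: 8200 × 0.97 = 7954
60–79: 22400 × 0.947 = 21213
80+: 12800 × 0.93 + 14700 × 0.456 = 11904 + 6703 = 18607
End of period: [1041, 10670, 7954, 21213, 18607]
Period 2:
Births: 10670 × 0.127 = 1355
20–39: 1041 × 0.97 = 1010
40–59: 10670 × 0.97 = 10350
60–79: 7954 × 0.947 = 7532
80+: 21213 × 0.93 + 18607 × 0.456 = 19728 + 8485 = 28213
End of period: [1355, 1010, 10350, 7532, 28213]
Period 3:
Births: 1010 × 0.127 = 128
20–39: 1355 × 0.97 = 1314
40–59: 1010 × 0.97 = 980
60–79: 10350 × 0.947 = 9801
80+: 7532 × 0.93 + 28213 × 0.456 = 7005 + 12865 = 19870
End of period: [128, 1314, 980, 9801, 19870]
Total: 69100 → 32093; change = -37007; percentage change = -53.6%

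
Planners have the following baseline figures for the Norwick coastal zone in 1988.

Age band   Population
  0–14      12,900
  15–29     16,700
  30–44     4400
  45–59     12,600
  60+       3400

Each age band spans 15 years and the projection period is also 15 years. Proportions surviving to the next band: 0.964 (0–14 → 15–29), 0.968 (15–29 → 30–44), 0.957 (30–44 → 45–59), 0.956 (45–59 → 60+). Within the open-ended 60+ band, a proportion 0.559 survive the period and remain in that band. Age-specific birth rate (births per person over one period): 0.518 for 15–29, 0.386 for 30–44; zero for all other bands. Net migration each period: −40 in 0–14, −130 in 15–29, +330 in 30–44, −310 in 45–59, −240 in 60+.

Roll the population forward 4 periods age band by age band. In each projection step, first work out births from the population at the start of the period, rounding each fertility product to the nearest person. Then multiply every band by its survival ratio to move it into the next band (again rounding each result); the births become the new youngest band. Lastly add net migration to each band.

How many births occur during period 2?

12742

— Period 1 —
Births: 16700 × 0.518 = 8651 ; 4400 × 0.386 = 1698 — total 10349
15–29: 12900 × 0.964 = 12436
30–44: 16700 × 0.968 = 16166
45–59: 4400 × 0.957 = 4211
60+: 12600 × 0.956 + 3400 × 0.559 = 12046 + 1901 = 13947
Net migration: 0–14 − 40 → 10309; 15–29 − 130 → 12306; 30–44 + 330 → 16496; 45–59 − 310 → 3901; 60+ − 240 → 13707
Giving 10309 / 12306 / 16496 / 3901 / 13707.
— Period 2 —
Births: 12306 × 0.518 = 6375 ; 16496 × 0.386 = 6367 — total 12742
15–29: 10309 × 0.964 = 9938
30–44: 12306 × 0.968 = 11912
45–59: 16496 × 0.957 = 15787
60+: 3901 × 0.956 + 13707 × 0.559 = 3729 + 7662 = 11391
Net migration: 0–14 − 40 → 12702; 15–29 − 130 → 9808; 30–44 + 330 → 12242; 45–59 − 310 → 15477; 60+ − 240 → 11151
Giving 12702 / 9808 / 12242 / 15477 / 11151.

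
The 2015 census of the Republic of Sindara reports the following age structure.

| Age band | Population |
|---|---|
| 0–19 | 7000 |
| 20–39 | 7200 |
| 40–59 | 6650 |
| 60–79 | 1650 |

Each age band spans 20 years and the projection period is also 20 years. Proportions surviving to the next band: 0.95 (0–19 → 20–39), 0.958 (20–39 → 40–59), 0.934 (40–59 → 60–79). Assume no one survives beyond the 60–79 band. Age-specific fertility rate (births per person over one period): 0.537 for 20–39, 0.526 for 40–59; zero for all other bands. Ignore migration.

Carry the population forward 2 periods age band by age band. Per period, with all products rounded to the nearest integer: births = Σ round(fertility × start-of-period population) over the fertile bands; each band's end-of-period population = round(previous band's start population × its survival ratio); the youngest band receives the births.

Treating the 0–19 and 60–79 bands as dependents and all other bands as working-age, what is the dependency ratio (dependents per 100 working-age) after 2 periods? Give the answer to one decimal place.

[period 1]
Births: 7200 * 0.537 = 3866 ; 6650 * 0.526 = 3498 — total 7364
20–39: 7000 * 0.95 = 6650
40–59: 7200 * 0.958 = 6898
60–79: 6650 * 0.934 = 6211
Population now: 0–19=7364, 20–39=6650, 40–59=6898, 60–79=6211
[period 2]
Births: 6650 * 0.537 = 3571 ; 6898 * 0.526 = 3628 — total 7199
20–39: 7364 * 0.95 = 6996
40–59: 6650 * 0.958 = 6371
60–79: 6898 * 0.934 = 6443
Population now: 0–19=7199, 20–39=6996, 40–59=6371, 60–79=6443
Dependents (band 0–19 + band 60–79) = 7199 + 6443 = 13642; working-age = 13367; ratio = 13642/13367 × 100 = 102.1

102.1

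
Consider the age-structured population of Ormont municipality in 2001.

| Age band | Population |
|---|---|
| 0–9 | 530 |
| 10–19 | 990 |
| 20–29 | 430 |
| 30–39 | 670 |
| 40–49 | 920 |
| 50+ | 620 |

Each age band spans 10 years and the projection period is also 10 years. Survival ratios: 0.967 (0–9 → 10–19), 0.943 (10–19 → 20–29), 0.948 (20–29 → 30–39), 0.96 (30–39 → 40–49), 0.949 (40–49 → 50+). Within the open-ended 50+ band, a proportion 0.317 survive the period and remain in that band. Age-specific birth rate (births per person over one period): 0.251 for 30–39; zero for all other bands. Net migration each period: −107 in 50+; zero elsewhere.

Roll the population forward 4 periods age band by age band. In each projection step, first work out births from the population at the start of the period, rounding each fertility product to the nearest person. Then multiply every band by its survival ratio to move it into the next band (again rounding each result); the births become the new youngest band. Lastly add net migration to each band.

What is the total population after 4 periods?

Period 1:
Births: 670 * 0.251 = 168
10–19: 530 * 0.967 = 513
20–29: 990 * 0.943 = 934
30–39: 430 * 0.948 = 408
40–49: 670 * 0.96 = 643
50+: 920 * 0.949 + 620 * 0.317 = 873 + 197 = 1070
Net migration: 50+ − 107 → 963
Giving 168 / 513 / 934 / 408 / 643 / 963.
Period 2:
Births: 408 * 0.251 = 102
10–19: 168 * 0.967 = 162
20–29: 513 * 0.943 = 484
30–39: 934 * 0.948 = 885
40–49: 408 * 0.96 = 392
50+: 643 * 0.949 + 963 * 0.317 = 610 + 305 = 915
Net migration: 50+ − 107 → 808
Giving 102 / 162 / 484 / 885 / 392 / 808.
Period 3:
Births: 885 * 0.251 = 222
10–19: 102 * 0.967 = 99
20–29: 162 * 0.943 = 153
30–39: 484 * 0.948 = 459
40–49: 885 * 0.96 = 850
50+: 392 * 0.949 + 808 * 0.317 = 372 + 256 = 628
Net migration: 50+ − 107 → 521
Giving 222 / 99 / 153 / 459 / 850 / 521.
Period 4:
Births: 459 * 0.251 = 115
10–19: 222 * 0.967 = 215
20–29: 99 * 0.943 = 93
30–39: 153 * 0.948 = 145
40–49: 459 * 0.96 = 441
50+: 850 * 0.949 + 521 * 0.317 = 807 + 165 = 972
Net migration: 50+ − 107 → 865
Giving 115 / 215 / 93 / 145 / 441 / 865.
Total after period 4: 115 + 215 + 93 + 145 + 441 + 865 = 1874

1874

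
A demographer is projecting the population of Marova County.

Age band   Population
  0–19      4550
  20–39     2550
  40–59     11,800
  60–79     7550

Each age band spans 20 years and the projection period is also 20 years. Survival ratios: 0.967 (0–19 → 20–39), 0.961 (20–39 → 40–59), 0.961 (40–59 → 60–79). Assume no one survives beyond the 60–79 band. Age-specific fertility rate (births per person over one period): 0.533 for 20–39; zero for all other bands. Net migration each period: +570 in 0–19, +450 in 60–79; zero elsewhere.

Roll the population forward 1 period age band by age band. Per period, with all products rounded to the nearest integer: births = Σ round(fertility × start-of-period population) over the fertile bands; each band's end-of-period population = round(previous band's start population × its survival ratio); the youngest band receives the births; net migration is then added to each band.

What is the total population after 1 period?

— Period 1 —
Births: 2550 * 0.533 = 1359
20–39: 4550 * 0.967 = 4400
40–59: 2550 * 0.961 = 2451
60–79: 11800 * 0.961 = 11340
Net migration: 0–19 + 570 → 1929; 60–79 + 450 → 11790
Population now: 0–19=1929, 20–39=4400, 40–59=2451, 60–79=11790
Total after period 1: 1929 + 4400 + 2451 + 11790 = 20570

20570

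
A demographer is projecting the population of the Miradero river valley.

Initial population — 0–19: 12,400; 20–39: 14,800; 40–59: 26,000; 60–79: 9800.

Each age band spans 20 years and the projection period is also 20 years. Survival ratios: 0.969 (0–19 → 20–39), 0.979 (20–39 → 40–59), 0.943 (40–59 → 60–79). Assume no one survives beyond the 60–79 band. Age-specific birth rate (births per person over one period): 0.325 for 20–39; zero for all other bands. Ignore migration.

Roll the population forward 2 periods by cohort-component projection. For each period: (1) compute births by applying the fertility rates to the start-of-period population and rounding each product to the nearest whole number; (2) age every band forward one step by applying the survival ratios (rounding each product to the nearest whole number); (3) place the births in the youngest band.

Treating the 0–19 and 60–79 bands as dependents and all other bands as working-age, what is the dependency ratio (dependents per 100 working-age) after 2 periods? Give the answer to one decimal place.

107.0

Call the bands 1 to 4, youngest first.
[period 1]
Births: 14800 × 0.325 = 4810
Band 2: 12400 × 0.969 = 12016
Band 3: 14800 × 0.979 = 14489
Band 4: 26000 × 0.943 = 24518
End of period: [4810, 12016, 14489, 24518]
[period 2]
Births: 12016 × 0.325 = 3905
Band 2: 4810 × 0.969 = 4661
Band 3: 12016 × 0.979 = 11764
Band 4: 14489 × 0.943 = 13663
End of period: [3905, 4661, 11764, 13663]
Dependents (band 0–19 + band 60–79) = 3905 + 13663 = 17568; working-age = 16425; ratio = 17568/16425 × 100 = 107.0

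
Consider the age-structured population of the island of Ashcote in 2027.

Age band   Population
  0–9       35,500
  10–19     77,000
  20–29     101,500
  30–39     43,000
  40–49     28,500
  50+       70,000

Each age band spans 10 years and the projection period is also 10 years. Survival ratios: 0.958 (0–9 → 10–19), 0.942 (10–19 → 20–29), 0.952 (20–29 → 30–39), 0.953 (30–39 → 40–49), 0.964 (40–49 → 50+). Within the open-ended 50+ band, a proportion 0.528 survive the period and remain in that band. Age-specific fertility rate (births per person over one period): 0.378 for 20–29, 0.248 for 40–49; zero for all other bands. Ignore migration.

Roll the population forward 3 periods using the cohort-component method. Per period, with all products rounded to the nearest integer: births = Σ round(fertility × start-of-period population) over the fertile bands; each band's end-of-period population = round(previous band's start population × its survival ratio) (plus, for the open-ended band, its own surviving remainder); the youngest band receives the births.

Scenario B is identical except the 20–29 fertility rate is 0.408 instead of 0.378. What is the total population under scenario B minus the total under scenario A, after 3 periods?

[period 1]
Births: 101500 × 0.378 = 38367  |  28500 × 0.248 = 7068 — total 45435
10–19: 35500 × 0.958 = 34009
20–29: 77000 × 0.942 = 72534
30–39: 101500 × 0.952 = 96628
40–49: 43000 × 0.953 = 40979
50+: 28500 × 0.964 + 70000 × 0.528 = 27474 + 36960 = 64434
Population now: 0–9=45435, 10–19=34009, 20–29=72534, 30–39=96628, 40–49=40979, 50+=64434
[period 2]
Births: 72534 × 0.378 = 27418  |  40979 × 0.248 = 10163 — total 37581
10–19: 45435 × 0.958 = 43527
20–29: 34009 × 0.942 = 32036
30–39: 72534 × 0.952 = 69052
40–49: 96628 × 0.953 = 92086
50+: 40979 × 0.964 + 64434 × 0.528 = 39504 + 34021 = 73525
Population now: 0–9=37581, 10–19=43527, 20–29=32036, 30–39=69052, 40–49=92086, 50+=73525
[period 3]
Births: 32036 × 0.378 = 12110  |  92086 × 0.248 = 22837 — total 34947
10–19: 37581 × 0.958 = 36003
20–29: 43527 × 0.942 = 41002
30–39: 32036 × 0.952 = 30498
40–49: 69052 × 0.953 = 65807
50+: 92086 × 0.964 + 73525 × 0.528 = 88771 + 38821 = 127592
Population now: 0–9=34947, 10–19=36003, 20–29=41002, 30–39=30498, 40–49=65807, 50+=127592
Scenario A total after 3 periods: 335849
Scenario B projection —
[period 1]
Births: 101500 × 0.408 = 41412  |  28500 × 0.248 = 7068 — total 48480
10–19: 35500 × 0.958 = 34009
20–29: 77000 × 0.942 = 72534
30–39: 101500 × 0.952 = 96628
40–49: 43000 × 0.953 = 40979
50+: 28500 × 0.964 + 70000 × 0.528 = 27474 + 36960 = 64434
Population now: 0–9=48480, 10–19=34009, 20–29=72534, 30–39=96628, 40–49=40979, 50+=64434
[period 2]
Births: 72534 × 0.408 = 29594  |  40979 × 0.248 = 10163 — total 39757
10–19: 48480 × 0.958 = 46444
20–29: 34009 × 0.942 = 32036
30–39: 72534 × 0.952 = 69052
40–49: 96628 × 0.953 = 92086
50+: 40979 × 0.964 + 64434 × 0.528 = 39504 + 34021 = 73525
Population now: 0–9=39757, 10–19=46444, 20–29=32036, 30–39=69052, 40–49=92086, 50+=73525
[period 3]
Births: 32036 × 0.408 = 13071  |  92086 × 0.248 = 22837 — total 35908
10–19: 39757 × 0.958 = 38087
20–29: 46444 × 0.942 = 43750
30–39: 32036 × 0.952 = 30498
40–49: 69052 × 0.953 = 65807
50+: 92086 × 0.964 + 73525 × 0.528 = 88771 + 38821 = 127592
Population now: 0–9=35908, 10–19=38087, 20–29=43750, 30–39=30498, 40–49=65807, 50+=127592
Scenario B total after 3 periods: 341642
Difference B − A = 341642 − 335849 = 5793

5793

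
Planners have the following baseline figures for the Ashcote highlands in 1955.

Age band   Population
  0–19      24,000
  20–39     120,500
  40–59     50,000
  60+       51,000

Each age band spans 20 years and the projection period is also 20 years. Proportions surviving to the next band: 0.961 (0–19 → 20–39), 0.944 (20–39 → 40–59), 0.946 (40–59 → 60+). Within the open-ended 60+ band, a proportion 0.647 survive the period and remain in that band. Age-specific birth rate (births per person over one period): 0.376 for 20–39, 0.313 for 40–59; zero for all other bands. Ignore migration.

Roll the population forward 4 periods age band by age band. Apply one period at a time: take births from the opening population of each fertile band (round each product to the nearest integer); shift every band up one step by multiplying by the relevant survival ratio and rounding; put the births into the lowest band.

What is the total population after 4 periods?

233622

— Period 1 —
Births: 120500 * 0.376 = 45308 ; 50000 * 0.313 = 15650 — total 60958
20–39: 24000 * 0.961 = 23064
40–59: 120500 * 0.944 = 113752
60+: 50000 * 0.946 + 51000 * 0.647 = 47300 + 32997 = 80297
Giving 60958 / 23064 / 113752 / 80297.
— Period 2 —
Births: 23064 * 0.376 = 8672 ; 113752 * 0.313 = 35604 — total 44276
20–39: 60958 * 0.961 = 58581
40–59: 23064 * 0.944 = 21772
60+: 113752 * 0.946 + 80297 * 0.647 = 107609 + 51952 = 159561
Giving 44276 / 58581 / 21772 / 159561.
— Period 3 —
Births: 58581 * 0.376 = 22026 ; 21772 * 0.313 = 6815 — total 28841
20–39: 44276 * 0.961 = 42549
40–59: 58581 * 0.944 = 55300
60+: 21772 * 0.946 + 159561 * 0.647 = 20596 + 103236 = 123832
Giving 28841 / 42549 / 55300 / 123832.
— Period 4 —
Births: 42549 * 0.376 = 15998 ; 55300 * 0.313 = 17309 — total 33307
20–39: 28841 * 0.961 = 27716
40–59: 42549 * 0.944 = 40166
60+: 55300 * 0.946 + 123832 * 0.647 = 52314 + 80119 = 132433
Giving 33307 / 27716 / 40166 / 132433.
Total after period 4: 33307 + 27716 + 40166 + 132433 = 233622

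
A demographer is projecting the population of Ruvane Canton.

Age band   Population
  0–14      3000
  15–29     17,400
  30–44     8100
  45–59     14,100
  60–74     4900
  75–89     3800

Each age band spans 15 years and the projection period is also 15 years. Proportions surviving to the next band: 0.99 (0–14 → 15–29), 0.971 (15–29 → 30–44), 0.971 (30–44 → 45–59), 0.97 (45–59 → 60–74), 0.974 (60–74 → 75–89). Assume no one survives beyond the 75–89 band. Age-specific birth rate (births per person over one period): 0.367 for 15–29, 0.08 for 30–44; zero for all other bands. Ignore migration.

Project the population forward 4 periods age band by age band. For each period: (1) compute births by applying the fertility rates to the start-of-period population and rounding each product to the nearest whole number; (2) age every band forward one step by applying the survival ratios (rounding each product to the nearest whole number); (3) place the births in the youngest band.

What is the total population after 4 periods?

31316

[period 1]
Births: 17400 × 0.367 = 6386 ; 8100 × 0.08 = 648 — total 7034
15–29: 3000 × 0.99 = 2970
30–44: 17400 × 0.971 = 16895
45–59: 8100 × 0.971 = 7865
60–74: 14100 × 0.97 = 13677
75–89: 4900 × 0.974 = 4773
→ [7034, 2970, 16895, 7865, 13677, 4773]
[period 2]
Births: 2970 × 0.367 = 1090 ; 16895 × 0.08 = 1352 — total 2442
15–29: 7034 × 0.99 = 6964
30–44: 2970 × 0.971 = 2884
45–59: 16895 × 0.971 = 16405
60–74: 7865 × 0.97 = 7629
75–89: 13677 × 0.974 = 13321
→ [2442, 6964, 2884, 16405, 7629, 13321]
[period 3]
Births: 6964 × 0.367 = 2556 ; 2884 × 0.08 = 231 — total 2787
15–29: 2442 × 0.99 = 2418
30–44: 6964 × 0.971 = 6762
45–59: 2884 × 0.971 = 2800
60–74: 16405 × 0.97 = 15913
75–89: 7629 × 0.974 = 7431
→ [2787, 2418, 6762, 2800, 15913, 7431]
[period 4]
Births: 2418 × 0.367 = 887 ; 6762 × 0.08 = 541 — total 1428
15–29: 2787 × 0.99 = 2759
30–44: 2418 × 0.971 = 2348
45–59: 6762 × 0.971 = 6566
60–74: 2800 × 0.97 = 2716
75–89: 15913 × 0.974 = 15499
→ [1428, 2759, 2348, 6566, 2716, 15499]
Total after period 4: 1428 + 2759 + 2348 + 6566 + 2716 + 15499 = 31316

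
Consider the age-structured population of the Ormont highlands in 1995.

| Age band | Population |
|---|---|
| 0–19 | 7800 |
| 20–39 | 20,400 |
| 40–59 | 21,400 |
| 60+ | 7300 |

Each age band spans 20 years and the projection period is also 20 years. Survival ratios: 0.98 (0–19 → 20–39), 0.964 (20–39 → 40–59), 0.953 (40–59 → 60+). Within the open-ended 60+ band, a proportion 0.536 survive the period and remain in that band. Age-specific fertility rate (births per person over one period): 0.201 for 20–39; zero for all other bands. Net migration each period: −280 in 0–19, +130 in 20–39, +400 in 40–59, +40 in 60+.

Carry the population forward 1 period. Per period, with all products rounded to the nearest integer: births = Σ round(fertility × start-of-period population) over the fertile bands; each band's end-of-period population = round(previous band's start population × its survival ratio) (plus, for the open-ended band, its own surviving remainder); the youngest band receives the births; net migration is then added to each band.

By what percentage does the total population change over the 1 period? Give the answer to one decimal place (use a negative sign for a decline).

After projecting period 1:
Births: 20400 × 0.201 = 4100
20–39: 7800 × 0.98 = 7644
40–59: 20400 × 0.964 = 19666
60+: 21400 × 0.953 + 7300 × 0.536 = 20394 + 3913 = 24307
Net migration: 0–19 − 280 → 3820; 20–39 + 130 → 7774; 40–59 + 400 → 20066; 60+ + 40 → 24347
Population now: 0–19=3820, 20–39=7774, 40–59=20066, 60+=24347
Total: 56900 → 56007; change = -893; percentage change = -1.6%

-1.6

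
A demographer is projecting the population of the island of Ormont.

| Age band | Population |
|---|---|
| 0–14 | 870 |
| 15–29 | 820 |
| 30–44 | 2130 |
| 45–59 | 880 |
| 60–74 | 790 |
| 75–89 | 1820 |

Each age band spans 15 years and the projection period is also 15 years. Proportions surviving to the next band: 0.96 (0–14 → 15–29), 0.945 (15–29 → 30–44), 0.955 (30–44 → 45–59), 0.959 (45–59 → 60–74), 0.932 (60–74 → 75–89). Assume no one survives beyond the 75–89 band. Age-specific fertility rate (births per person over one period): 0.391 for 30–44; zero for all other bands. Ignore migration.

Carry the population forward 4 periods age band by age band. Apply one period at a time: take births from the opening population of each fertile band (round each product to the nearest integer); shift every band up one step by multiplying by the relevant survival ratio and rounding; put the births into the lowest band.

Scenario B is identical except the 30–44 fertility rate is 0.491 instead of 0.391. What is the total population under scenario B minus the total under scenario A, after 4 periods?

Numbering the groups 1..6 from youngest to oldest:
After projecting period 1:
Births: 2130 × 0.391 = 833
Group 2: 870 × 0.96 = 835
Group 3: 820 × 0.945 = 775
Group 4: 2130 × 0.955 = 2034
Group 5: 880 × 0.959 = 844
Group 6: 790 × 0.932 = 736
Population now: 0–14=833, 15–29=835, 30–44=775, 45–59=2034, 60–74=844, 75–89=736
After projecting period 2:
Births: 775 × 0.391 = 303
Group 2: 833 × 0.96 = 800
Group 3: 835 × 0.945 = 789
Group 4: 775 × 0.955 = 740
Group 5: 2034 × 0.959 = 1951
Group 6: 844 × 0.932 = 787
Population now: 0–14=303, 15–29=800, 30–44=789, 45–59=740, 60–74=1951, 75–89=787
After projecting period 3:
Births: 789 × 0.391 = 308
Group 2: 303 × 0.96 = 291
Group 3: 800 × 0.945 = 756
Group 4: 789 × 0.955 = 753
Group 5: 740 × 0.959 = 710
Group 6: 1951 × 0.932 = 1818
Population now: 0–14=308, 15–29=291, 30–44=756, 45–59=753, 60–74=710, 75–89=1818
After projecting period 4:
Births: 756 × 0.391 = 296
Group 2: 308 × 0.96 = 296
Group 3: 291 × 0.945 = 275
Group 4: 756 × 0.955 = 722
Group 5: 753 × 0.959 = 722
Group 6: 710 × 0.932 = 662
Population now: 0–14=296, 15–29=296, 30–44=275, 45–59=722, 60–74=722, 75–89=662
Scenario A total after 4 periods: 2973
Scenario B projection —
After projecting period 1:
Births: 2130 × 0.491 = 1046
Group 2: 870 × 0.96 = 835
Group 3: 820 × 0.945 = 775
Group 4: 2130 × 0.955 = 2034
Group 5: 880 × 0.959 = 844
Group 6: 790 × 0.932 = 736
Population now: 0–14=1046, 15–29=835, 30–44=775, 45–59=2034, 60–74=844, 75–89=736
After projecting period 2:
Births: 775 × 0.491 = 381
Group 2: 1046 × 0.96 = 1004
Group 3: 835 × 0.945 = 789
Group 4: 775 × 0.955 = 740
Group 5: 2034 × 0.959 = 1951
Group 6: 844 × 0.932 = 787
Population now: 0–14=381, 15–29=1004, 30–44=789, 45–59=740, 60–74=1951, 75–89=787
After projecting period 3:
Births: 789 × 0.491 = 387
Group 2: 381 × 0.96 = 366
Group 3: 1004 × 0.945 = 949
Group 4: 789 × 0.955 = 753
Group 5: 740 × 0.959 = 710
Group 6: 1951 × 0.932 = 1818
Population now: 0–14=387, 15–29=366, 30–44=949, 45–59=753, 60–74=710, 75–89=1818
After projecting period 4:
Births: 949 × 0.491 = 466
Group 2: 387 × 0.96 = 372
Group 3: 366 × 0.945 = 346
Group 4: 949 × 0.955 = 906
Group 5: 753 × 0.959 = 722
Group 6: 710 × 0.932 = 662
Population now: 0–14=466, 15–29=372, 30–44=346, 45–59=906, 60–74=722, 75–89=662
Scenario B total after 4 periods: 3474
Difference B − A = 3474 − 2973 = 501

501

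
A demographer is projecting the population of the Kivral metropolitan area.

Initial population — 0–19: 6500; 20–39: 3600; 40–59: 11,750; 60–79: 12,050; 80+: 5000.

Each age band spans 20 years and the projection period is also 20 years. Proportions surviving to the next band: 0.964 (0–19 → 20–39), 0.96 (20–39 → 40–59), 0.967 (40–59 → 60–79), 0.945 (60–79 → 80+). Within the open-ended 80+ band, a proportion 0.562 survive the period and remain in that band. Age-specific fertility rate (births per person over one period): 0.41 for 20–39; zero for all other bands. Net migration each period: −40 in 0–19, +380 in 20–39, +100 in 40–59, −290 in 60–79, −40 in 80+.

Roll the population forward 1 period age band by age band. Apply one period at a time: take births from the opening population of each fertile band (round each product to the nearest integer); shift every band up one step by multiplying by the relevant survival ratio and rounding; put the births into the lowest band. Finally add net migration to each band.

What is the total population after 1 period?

Period 1.
Births: 3600 × 0.41 = 1476
20–39: 6500 × 0.964 = 6266
40–59: 3600 × 0.96 = 3456
60–79: 11750 × 0.967 = 11362
80+: 12050 × 0.945 + 5000 × 0.562 = 11387 + 2810 = 14197
Net migration: 0–19 − 40 → 1436; 20–39 + 380 → 6646; 40–59 + 100 → 3556; 60–79 − 290 → 11072; 80+ − 40 → 14157
Population now: 0–19=1436, 20–39=6646, 40–59=3556, 60–79=11072, 80+=14157
Total after period 1: 1436 + 6646 + 3556 + 11072 + 14157 = 36867

36867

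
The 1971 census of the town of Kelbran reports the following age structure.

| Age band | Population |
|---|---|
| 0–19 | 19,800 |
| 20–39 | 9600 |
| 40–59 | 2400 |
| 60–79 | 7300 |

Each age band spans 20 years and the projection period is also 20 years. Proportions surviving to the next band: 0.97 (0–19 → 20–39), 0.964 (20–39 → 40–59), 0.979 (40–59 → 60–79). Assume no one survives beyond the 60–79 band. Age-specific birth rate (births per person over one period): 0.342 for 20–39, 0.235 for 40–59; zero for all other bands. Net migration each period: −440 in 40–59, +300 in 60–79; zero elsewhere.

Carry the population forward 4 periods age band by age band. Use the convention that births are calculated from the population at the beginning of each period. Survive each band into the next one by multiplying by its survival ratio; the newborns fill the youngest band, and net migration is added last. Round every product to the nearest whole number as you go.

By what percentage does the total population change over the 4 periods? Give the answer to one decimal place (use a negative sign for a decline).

— Period 1 —
Births: 9600 × 0.342 = 3283, 2400 × 0.235 = 564 ⇒ total 3847
20–39: 19800 × 0.97 = 19206
40–59: 9600 × 0.964 = 9254
60–79: 2400 × 0.979 = 2350
Net migration: 40–59 − 440 → 8814; 60–79 + 300 → 2650
→ [3847, 19206, 8814, 2650]
— Period 2 —
Births: 19206 × 0.342 = 6568, 8814 × 0.235 = 2071 ⇒ total 8639
20–39: 3847 × 0.97 = 3732
40–59: 19206 × 0.964 = 18515
60–79: 8814 × 0.979 = 8629
Net migration: 40–59 − 440 → 18075; 60–79 + 300 → 8929
→ [8639, 3732, 18075, 8929]
— Period 3 —
Births: 3732 × 0.342 = 1276, 18075 × 0.235 = 4248 ⇒ total 5524
20–39: 8639 × 0.97 = 8380
40–59: 3732 × 0.964 = 3598
60–79: 18075 × 0.979 = 17695
Net migration: 40–59 − 440 → 3158; 60–79 + 300 → 17995
→ [5524, 8380, 3158, 17995]
— Period 4 —
Births: 8380 × 0.342 = 2866, 3158 × 0.235 = 742 ⇒ total 3608
20–39: 5524 × 0.97 = 5358
40–59: 8380 × 0.964 = 8078
60–79: 3158 × 0.979 = 3092
Net migration: 40–59 − 440 → 7638; 60–79 + 300 → 3392
→ [3608, 5358, 7638, 3392]
Total: 39100 → 19996; change = -19104; percentage change = -48.9%

-48.9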